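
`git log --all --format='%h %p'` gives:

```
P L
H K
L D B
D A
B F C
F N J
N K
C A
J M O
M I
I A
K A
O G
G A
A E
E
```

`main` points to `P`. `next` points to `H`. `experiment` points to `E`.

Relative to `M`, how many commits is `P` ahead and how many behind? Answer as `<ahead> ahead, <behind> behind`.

11 ahead, 0 behind

Reachable from P: {A, B, C, D, E, F, G, I, J, K, L, M, N, O, P}.
Reachable from M: {A, E, I, M}.
Only in P's history (ahead): {B, C, D, F, G, J, K, L, N, O, P} — 11.
Only in M's history (behind): {} — 0.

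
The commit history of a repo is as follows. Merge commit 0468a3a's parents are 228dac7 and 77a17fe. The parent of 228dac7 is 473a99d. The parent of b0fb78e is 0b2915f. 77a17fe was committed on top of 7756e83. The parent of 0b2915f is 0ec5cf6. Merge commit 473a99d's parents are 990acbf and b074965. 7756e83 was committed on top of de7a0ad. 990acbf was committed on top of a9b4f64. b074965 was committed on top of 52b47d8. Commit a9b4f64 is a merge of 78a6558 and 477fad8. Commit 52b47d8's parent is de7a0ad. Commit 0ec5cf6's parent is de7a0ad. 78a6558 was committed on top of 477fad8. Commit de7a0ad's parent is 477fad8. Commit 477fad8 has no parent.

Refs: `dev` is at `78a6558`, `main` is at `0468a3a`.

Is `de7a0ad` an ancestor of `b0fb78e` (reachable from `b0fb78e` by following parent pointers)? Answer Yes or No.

Yes

Ancestors of b0fb78e (commits reachable by following parents): {0b2915f, 0ec5cf6, 477fad8, b0fb78e, de7a0ad}.
de7a0ad is in that set, so it is an ancestor of b0fb78e.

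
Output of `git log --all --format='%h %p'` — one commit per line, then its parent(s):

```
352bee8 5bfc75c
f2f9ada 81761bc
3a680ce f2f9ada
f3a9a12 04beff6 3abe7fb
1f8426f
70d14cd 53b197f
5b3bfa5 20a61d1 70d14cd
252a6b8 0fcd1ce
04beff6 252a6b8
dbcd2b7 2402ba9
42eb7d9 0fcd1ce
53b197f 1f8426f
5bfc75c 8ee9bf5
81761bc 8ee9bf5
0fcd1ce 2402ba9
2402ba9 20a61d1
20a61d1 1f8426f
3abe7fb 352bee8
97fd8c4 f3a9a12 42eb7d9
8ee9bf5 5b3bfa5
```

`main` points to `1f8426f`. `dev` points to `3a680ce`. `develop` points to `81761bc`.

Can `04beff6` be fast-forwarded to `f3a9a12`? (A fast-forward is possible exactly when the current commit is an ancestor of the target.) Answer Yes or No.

A fast-forward from 04beff6 to f3a9a12 is possible iff 04beff6 is an ancestor of f3a9a12.
Ancestors of f3a9a12: {04beff6, 0fcd1ce, 1f8426f, 20a61d1, 2402ba9, 252a6b8, 352bee8, 3abe7fb, 53b197f, 5b3bfa5, 5bfc75c, 70d14cd, 8ee9bf5, f3a9a12}.
04beff6 is among them, so fast-forward is possible.

Yes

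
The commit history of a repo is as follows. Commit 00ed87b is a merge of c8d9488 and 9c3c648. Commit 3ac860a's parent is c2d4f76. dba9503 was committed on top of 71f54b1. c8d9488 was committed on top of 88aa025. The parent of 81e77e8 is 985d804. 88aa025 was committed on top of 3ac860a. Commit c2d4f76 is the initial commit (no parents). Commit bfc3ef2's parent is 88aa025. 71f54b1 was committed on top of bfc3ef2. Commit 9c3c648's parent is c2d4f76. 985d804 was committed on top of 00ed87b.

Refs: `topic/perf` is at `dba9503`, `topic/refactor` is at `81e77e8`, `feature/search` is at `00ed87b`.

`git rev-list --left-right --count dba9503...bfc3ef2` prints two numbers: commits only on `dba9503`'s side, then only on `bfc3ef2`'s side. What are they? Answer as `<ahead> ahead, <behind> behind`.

2 ahead, 0 behind

Reachable from dba9503: {3ac860a, 71f54b1, 88aa025, bfc3ef2, c2d4f76, dba9503}.
Reachable from bfc3ef2: {3ac860a, 88aa025, bfc3ef2, c2d4f76}.
Only in dba9503's history (ahead): {71f54b1, dba9503} — 2.
Only in bfc3ef2's history (behind): {} — 0.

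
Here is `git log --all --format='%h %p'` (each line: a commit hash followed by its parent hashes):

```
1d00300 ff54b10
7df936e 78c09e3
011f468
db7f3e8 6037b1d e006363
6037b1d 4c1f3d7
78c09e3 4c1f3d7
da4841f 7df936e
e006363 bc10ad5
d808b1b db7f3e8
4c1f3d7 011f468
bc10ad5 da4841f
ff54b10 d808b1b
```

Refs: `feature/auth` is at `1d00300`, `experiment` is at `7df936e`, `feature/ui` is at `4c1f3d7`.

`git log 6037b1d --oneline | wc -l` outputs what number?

Walking parent pointers from 6037b1d: reachable set = {011f468, 4c1f3d7, 6037b1d}.
That is 3 commits.

3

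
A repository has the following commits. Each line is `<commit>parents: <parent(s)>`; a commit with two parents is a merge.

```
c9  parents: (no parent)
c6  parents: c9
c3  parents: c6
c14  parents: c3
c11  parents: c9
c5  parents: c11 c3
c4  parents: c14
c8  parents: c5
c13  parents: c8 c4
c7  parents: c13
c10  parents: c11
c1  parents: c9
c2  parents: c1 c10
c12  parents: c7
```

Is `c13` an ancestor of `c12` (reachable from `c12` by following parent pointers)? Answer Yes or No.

Yes

Ancestors of c12 (commits reachable by following parents): {c11, c12, c13, c14, c3, c4, c5, c6, c7, c8, c9}.
c13 is in that set, so it is an ancestor of c12.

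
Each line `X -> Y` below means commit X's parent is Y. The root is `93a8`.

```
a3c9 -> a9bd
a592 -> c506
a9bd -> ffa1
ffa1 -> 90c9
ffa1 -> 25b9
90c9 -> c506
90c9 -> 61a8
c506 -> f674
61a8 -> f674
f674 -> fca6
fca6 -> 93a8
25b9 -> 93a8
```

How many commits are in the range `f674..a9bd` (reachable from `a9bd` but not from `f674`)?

Reachable from a9bd: {25b9, 61a8, 90c9, 93a8, a9bd, c506, f674, fca6, ffa1}.
Reachable from f674: {93a8, f674, fca6}.
In a9bd's history but not f674's: {25b9, 61a8, 90c9, a9bd, c506, ffa1} — 6 commits.

6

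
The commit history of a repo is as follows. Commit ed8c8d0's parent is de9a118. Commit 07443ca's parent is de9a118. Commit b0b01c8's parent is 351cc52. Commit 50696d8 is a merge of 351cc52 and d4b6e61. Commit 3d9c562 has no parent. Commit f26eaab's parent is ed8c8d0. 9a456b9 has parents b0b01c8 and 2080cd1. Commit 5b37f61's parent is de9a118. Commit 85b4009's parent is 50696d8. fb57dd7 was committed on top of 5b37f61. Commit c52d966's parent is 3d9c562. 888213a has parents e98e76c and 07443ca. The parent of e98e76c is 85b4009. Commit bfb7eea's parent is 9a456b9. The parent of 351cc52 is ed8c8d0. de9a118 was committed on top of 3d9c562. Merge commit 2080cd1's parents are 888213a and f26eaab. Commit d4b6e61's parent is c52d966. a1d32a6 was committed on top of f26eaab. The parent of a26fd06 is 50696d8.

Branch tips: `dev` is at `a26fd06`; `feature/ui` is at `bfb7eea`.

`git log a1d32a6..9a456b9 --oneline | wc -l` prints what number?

Reachable from 9a456b9: {07443ca, 2080cd1, 351cc52, 3d9c562, 50696d8, 85b4009, 888213a, 9a456b9, b0b01c8, c52d966, d4b6e61, de9a118, e98e76c, ed8c8d0, f26eaab}.
Reachable from a1d32a6: {3d9c562, a1d32a6, de9a118, ed8c8d0, f26eaab}.
In 9a456b9's history but not a1d32a6's: {07443ca, 2080cd1, 351cc52, 50696d8, 85b4009, 888213a, 9a456b9, b0b01c8, c52d966, d4b6e61, e98e76c} — 11 commits.

11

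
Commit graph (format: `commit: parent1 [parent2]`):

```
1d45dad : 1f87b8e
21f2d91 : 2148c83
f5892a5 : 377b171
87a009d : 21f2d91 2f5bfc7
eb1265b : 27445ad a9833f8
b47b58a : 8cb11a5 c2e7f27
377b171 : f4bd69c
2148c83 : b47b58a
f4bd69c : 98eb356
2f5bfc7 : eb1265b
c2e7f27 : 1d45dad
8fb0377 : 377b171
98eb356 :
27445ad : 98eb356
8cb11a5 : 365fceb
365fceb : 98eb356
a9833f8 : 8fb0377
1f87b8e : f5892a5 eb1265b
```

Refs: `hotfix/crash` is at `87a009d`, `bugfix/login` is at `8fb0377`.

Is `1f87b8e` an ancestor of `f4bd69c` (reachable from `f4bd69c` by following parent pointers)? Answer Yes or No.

No

Ancestors of f4bd69c: {98eb356, f4bd69c}.
1f87b8e is not in that set, so it is not an ancestor of f4bd69c.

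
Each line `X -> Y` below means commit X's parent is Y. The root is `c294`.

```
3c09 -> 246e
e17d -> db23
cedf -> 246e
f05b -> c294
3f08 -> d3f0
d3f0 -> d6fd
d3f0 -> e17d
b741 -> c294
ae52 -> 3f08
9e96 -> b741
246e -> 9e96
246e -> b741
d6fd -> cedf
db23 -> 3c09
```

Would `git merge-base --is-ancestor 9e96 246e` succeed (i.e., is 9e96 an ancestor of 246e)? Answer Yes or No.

Ancestors of 246e (commits reachable by following parents): {246e, 9e96, b741, c294}.
9e96 is in that set, so it is an ancestor of 246e.

Yes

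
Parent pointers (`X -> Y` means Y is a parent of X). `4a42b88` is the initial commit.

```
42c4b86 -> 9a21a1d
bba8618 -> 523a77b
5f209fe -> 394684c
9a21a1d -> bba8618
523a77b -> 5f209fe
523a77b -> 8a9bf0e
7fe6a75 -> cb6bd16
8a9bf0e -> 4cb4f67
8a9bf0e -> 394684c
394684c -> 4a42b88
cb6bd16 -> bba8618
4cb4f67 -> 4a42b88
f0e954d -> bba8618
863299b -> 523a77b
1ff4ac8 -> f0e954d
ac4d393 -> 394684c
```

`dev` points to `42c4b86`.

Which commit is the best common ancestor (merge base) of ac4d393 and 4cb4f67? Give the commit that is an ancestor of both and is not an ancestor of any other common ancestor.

Ancestors of ac4d393: {394684c, 4a42b88, ac4d393}.
Ancestors of 4cb4f67: {4a42b88, 4cb4f67}.
Common ancestors: {4a42b88}.
The only common ancestor is 4a42b88, so it is the merge base.

4a42b88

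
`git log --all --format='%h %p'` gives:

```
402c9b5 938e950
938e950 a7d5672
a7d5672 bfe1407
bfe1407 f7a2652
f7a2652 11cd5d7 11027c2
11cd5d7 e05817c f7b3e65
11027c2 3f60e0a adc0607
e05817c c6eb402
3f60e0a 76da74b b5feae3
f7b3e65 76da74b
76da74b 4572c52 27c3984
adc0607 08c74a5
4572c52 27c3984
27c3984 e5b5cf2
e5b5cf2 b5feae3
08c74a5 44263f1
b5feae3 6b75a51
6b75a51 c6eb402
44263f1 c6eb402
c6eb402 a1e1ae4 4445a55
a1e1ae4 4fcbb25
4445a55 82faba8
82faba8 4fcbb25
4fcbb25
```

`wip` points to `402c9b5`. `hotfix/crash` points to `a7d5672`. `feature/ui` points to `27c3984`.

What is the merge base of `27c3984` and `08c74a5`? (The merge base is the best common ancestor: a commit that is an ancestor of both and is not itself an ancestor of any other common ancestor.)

c6eb402

Ancestors of 27c3984: {27c3984, 4445a55, 4fcbb25, 6b75a51, 82faba8, a1e1ae4, b5feae3, c6eb402, e5b5cf2}.
Ancestors of 08c74a5: {08c74a5, 44263f1, 4445a55, 4fcbb25, 82faba8, a1e1ae4, c6eb402}.
Common ancestors: {4445a55, 4fcbb25, 82faba8, a1e1ae4, c6eb402}.
Among these, c6eb402 is not an ancestor of any other common ancestor — it is the merge base.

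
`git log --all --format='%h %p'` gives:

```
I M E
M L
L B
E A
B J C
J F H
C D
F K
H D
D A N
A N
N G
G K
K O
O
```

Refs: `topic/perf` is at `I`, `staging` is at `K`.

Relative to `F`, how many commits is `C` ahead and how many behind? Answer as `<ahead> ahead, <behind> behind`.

5 ahead, 1 behind

Reachable from C: {A, C, D, G, K, N, O}.
Reachable from F: {F, K, O}.
Only in C's history (ahead): {A, C, D, G, N} — 5.
Only in F's history (behind): {F} — 1.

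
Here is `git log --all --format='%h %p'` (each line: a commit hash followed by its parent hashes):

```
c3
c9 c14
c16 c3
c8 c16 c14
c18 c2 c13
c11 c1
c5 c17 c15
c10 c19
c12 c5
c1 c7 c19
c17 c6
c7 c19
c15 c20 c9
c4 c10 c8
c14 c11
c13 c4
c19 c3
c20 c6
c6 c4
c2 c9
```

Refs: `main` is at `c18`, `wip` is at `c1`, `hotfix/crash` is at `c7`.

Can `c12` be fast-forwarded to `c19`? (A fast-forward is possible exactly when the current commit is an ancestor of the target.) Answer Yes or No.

A fast-forward from c12 to c19 is possible iff c12 is an ancestor of c19.
Ancestors of c19: {c19, c3}.
c12 is not among them, so fast-forward is not possible.

No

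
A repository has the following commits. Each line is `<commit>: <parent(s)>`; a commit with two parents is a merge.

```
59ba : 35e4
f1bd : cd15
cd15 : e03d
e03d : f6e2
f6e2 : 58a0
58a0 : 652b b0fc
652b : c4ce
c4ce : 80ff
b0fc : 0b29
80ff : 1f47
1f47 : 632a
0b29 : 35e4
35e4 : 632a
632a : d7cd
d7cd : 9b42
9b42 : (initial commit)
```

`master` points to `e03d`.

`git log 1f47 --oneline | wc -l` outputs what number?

Walking parent pointers from 1f47: reachable set = {1f47, 632a, 9b42, d7cd}.
That is 4 commits.

4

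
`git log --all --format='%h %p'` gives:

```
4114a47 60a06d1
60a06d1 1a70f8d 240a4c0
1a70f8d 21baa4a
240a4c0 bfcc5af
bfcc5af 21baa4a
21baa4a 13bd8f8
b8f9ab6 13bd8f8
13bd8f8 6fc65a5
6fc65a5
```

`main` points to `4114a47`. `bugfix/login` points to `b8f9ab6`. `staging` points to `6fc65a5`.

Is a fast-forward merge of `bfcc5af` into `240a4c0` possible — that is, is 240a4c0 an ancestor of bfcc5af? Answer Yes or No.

A fast-forward from 240a4c0 to bfcc5af is possible iff 240a4c0 is an ancestor of bfcc5af.
Ancestors of bfcc5af: {13bd8f8, 21baa4a, 6fc65a5, bfcc5af}.
240a4c0 is not among them, so fast-forward is not possible.

No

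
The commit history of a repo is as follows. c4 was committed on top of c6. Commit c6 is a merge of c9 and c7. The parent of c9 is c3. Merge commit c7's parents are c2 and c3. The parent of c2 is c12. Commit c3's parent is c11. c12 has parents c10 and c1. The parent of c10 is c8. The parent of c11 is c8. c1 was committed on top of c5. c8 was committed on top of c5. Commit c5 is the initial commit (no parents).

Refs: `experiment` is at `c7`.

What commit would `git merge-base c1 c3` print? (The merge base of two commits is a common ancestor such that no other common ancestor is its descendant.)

Ancestors of c1: {c1, c5}.
Ancestors of c3: {c11, c3, c5, c8}.
Common ancestors: {c5}.
The only common ancestor is c5, so it is the merge base.

c5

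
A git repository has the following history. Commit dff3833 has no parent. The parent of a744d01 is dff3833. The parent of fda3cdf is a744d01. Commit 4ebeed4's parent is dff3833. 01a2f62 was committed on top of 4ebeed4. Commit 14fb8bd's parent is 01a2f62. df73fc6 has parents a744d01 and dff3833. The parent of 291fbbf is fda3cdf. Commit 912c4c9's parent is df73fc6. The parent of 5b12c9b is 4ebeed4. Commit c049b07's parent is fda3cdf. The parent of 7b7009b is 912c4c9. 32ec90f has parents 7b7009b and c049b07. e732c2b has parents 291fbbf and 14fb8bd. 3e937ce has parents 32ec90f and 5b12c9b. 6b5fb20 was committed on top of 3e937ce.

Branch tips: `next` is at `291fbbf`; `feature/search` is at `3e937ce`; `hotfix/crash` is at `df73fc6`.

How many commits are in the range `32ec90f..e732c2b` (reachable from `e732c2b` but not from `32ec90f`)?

5

Reachable from e732c2b: {01a2f62, 14fb8bd, 291fbbf, 4ebeed4, a744d01, dff3833, e732c2b, fda3cdf}.
Reachable from 32ec90f: {32ec90f, 7b7009b, 912c4c9, a744d01, c049b07, df73fc6, dff3833, fda3cdf}.
In e732c2b's history but not 32ec90f's: {01a2f62, 14fb8bd, 291fbbf, 4ebeed4, e732c2b} — 5 commits.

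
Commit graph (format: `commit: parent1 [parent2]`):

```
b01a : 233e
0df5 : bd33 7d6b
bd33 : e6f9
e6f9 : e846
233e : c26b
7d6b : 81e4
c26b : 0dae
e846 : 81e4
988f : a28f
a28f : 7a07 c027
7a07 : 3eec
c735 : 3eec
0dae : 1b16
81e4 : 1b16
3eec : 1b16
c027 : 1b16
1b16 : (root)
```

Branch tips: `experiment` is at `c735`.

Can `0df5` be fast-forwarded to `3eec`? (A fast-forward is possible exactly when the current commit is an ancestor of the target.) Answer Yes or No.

No

A fast-forward from 0df5 to 3eec is possible iff 0df5 is an ancestor of 3eec.
Ancestors of 3eec: {1b16, 3eec}.
0df5 is not among them, so fast-forward is not possible.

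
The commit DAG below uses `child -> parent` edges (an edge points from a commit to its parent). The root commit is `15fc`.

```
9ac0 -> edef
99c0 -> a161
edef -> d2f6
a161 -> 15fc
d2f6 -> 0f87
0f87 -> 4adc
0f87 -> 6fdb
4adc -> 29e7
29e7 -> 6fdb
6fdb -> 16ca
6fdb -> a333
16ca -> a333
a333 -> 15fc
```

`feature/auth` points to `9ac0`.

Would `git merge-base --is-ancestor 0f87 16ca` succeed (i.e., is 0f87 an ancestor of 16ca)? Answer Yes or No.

No

Ancestors of 16ca: {15fc, 16ca, a333}.
0f87 is not in that set, so it is not an ancestor of 16ca.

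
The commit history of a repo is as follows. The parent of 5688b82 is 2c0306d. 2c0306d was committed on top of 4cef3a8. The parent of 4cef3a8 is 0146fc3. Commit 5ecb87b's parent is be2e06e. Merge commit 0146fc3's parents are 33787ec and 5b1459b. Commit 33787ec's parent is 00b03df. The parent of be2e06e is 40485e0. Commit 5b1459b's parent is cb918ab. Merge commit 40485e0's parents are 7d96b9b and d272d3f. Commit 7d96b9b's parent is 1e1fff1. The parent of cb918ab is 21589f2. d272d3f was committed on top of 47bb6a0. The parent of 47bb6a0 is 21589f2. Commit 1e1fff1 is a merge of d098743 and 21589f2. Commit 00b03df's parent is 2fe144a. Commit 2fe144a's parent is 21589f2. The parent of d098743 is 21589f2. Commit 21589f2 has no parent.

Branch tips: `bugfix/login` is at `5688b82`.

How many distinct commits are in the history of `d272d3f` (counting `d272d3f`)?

3

Walking parent pointers from d272d3f: reachable set = {21589f2, 47bb6a0, d272d3f}.
That is 3 commits.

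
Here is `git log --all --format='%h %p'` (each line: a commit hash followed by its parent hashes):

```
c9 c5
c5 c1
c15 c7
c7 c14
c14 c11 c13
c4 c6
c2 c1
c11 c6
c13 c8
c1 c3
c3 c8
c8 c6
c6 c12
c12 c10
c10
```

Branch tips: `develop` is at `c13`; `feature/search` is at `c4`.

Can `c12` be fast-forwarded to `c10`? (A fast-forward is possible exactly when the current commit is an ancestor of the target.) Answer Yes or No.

No

A fast-forward from c12 to c10 is possible iff c12 is an ancestor of c10.
Ancestors of c10: {c10}.
c12 is not among them, so fast-forward is not possible.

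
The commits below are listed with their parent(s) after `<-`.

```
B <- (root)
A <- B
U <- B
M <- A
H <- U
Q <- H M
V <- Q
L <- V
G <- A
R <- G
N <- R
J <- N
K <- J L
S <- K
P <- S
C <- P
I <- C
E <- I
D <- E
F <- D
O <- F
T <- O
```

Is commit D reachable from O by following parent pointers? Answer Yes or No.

Ancestors of O (commits reachable by following parents): {A, B, C, D, E, F, G, H, I, J, K, L, M, N, O, P, Q, R, S, U, V}.
D is in that set, so it is an ancestor of O.

Yes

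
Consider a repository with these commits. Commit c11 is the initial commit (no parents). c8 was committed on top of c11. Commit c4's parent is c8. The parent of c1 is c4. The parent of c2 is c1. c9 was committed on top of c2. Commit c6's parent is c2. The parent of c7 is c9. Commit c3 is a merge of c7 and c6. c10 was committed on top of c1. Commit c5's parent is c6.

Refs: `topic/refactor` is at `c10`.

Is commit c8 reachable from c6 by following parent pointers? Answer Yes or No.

Yes

Ancestors of c6 (commits reachable by following parents): {c1, c11, c2, c4, c6, c8}.
c8 is in that set, so it is an ancestor of c6.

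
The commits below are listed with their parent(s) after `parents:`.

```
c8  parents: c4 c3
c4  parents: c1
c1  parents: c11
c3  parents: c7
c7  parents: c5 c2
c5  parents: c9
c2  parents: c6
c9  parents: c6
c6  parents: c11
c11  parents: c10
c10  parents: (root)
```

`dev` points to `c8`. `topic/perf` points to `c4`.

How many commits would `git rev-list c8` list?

Walking parent pointers from c8: reachable set = {c1, c10, c11, c2, c3, c4, c5, c6, c7, c8, c9}.
That is 11 commits.

11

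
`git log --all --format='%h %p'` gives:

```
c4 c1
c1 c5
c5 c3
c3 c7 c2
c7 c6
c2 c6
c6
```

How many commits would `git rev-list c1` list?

6

Walking parent pointers from c1: reachable set = {c1, c2, c3, c5, c6, c7}.
That is 6 commits.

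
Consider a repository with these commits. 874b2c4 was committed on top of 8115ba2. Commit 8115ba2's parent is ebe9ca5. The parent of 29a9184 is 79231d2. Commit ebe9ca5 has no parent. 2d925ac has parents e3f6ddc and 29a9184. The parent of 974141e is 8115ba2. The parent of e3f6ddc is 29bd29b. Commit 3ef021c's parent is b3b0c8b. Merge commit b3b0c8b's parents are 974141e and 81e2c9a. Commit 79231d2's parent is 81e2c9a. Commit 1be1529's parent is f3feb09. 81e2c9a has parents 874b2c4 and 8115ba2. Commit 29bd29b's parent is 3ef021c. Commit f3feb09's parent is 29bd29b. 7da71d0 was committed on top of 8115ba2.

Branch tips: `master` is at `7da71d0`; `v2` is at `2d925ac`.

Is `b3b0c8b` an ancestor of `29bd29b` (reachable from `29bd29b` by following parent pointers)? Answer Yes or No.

Ancestors of 29bd29b (commits reachable by following parents): {29bd29b, 3ef021c, 8115ba2, 81e2c9a, 874b2c4, 974141e, b3b0c8b, ebe9ca5}.
b3b0c8b is in that set, so it is an ancestor of 29bd29b.

Yes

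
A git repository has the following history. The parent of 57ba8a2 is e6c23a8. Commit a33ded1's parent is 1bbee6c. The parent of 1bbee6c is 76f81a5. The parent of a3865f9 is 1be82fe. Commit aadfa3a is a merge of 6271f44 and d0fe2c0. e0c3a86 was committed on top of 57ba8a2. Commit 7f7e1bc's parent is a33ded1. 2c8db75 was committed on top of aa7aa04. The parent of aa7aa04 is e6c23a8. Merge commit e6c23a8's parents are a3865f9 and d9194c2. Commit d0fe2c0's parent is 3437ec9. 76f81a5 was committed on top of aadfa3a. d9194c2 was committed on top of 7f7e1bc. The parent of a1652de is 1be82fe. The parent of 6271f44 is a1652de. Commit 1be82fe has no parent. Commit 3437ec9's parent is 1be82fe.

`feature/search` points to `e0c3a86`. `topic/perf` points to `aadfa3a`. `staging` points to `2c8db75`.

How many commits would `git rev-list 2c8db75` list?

Walking parent pointers from 2c8db75: reachable set = {1bbee6c, 1be82fe, 2c8db75, 3437ec9, 6271f44, 76f81a5, 7f7e1bc, a1652de, a33ded1, a3865f9, aa7aa04, aadfa3a, d0fe2c0, d9194c2, e6c23a8}.
That is 15 commits.

15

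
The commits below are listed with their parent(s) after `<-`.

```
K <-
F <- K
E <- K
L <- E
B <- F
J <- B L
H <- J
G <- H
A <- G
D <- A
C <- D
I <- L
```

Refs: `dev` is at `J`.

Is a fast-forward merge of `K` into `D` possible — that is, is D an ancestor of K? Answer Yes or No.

No

A fast-forward from D to K is possible iff D is an ancestor of K.
Ancestors of K: {K}.
D is not among them, so fast-forward is not possible.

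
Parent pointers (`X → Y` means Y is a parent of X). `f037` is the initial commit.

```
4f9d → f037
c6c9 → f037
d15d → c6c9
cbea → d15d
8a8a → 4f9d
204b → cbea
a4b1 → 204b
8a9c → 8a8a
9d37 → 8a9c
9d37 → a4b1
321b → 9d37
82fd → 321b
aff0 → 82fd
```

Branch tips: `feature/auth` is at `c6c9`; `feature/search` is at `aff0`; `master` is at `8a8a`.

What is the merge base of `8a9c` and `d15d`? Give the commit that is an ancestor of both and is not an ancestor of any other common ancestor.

Ancestors of 8a9c: {4f9d, 8a8a, 8a9c, f037}.
Ancestors of d15d: {c6c9, d15d, f037}.
Common ancestors: {f037}.
The only common ancestor is f037, so it is the merge base.

f037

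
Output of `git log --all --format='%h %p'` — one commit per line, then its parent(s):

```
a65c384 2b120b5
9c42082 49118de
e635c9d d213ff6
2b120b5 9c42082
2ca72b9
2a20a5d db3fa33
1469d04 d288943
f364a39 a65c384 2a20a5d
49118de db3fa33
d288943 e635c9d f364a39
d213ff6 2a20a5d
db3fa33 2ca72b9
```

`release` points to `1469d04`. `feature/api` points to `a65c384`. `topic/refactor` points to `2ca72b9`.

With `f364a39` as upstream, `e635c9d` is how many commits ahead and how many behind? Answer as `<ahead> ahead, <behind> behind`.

2 ahead, 5 behind

Reachable from e635c9d: {2a20a5d, 2ca72b9, d213ff6, db3fa33, e635c9d}.
Reachable from f364a39: {2a20a5d, 2b120b5, 2ca72b9, 49118de, 9c42082, a65c384, db3fa33, f364a39}.
Only in e635c9d's history (ahead): {d213ff6, e635c9d} — 2.
Only in f364a39's history (behind): {2b120b5, 49118de, 9c42082, a65c384, f364a39} — 5.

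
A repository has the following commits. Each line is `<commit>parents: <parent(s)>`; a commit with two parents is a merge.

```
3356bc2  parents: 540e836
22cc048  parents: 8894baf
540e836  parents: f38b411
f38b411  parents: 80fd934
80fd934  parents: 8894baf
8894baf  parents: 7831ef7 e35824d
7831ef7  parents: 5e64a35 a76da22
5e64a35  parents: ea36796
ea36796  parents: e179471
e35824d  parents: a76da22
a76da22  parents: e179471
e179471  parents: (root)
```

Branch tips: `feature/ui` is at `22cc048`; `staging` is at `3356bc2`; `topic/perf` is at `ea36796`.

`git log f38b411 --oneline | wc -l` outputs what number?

9

Walking parent pointers from f38b411: reachable set = {5e64a35, 7831ef7, 80fd934, 8894baf, a76da22, e179471, e35824d, ea36796, f38b411}.
That is 9 commits.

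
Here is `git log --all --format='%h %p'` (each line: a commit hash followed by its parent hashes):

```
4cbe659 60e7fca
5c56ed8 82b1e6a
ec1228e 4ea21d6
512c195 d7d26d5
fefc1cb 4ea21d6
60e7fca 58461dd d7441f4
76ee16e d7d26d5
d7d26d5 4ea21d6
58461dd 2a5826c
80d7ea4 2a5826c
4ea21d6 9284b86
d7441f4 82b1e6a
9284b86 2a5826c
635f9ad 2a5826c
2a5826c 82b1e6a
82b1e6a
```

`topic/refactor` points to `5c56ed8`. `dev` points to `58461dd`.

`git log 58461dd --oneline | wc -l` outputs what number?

Walking parent pointers from 58461dd: reachable set = {2a5826c, 58461dd, 82b1e6a}.
That is 3 commits.

3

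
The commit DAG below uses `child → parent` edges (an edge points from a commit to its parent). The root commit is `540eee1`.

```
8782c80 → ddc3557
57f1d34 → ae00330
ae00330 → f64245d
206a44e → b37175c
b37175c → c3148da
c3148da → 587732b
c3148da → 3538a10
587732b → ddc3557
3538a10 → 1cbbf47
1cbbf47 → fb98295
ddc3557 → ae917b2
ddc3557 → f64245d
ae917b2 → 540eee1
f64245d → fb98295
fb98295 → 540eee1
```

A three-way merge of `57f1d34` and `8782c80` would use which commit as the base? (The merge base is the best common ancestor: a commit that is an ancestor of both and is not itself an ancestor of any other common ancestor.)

f64245d

Ancestors of 57f1d34: {540eee1, 57f1d34, ae00330, f64245d, fb98295}.
Ancestors of 8782c80: {540eee1, 8782c80, ae917b2, ddc3557, f64245d, fb98295}.
Common ancestors: {540eee1, f64245d, fb98295}.
Among these, f64245d is not an ancestor of any other common ancestor — it is the merge base.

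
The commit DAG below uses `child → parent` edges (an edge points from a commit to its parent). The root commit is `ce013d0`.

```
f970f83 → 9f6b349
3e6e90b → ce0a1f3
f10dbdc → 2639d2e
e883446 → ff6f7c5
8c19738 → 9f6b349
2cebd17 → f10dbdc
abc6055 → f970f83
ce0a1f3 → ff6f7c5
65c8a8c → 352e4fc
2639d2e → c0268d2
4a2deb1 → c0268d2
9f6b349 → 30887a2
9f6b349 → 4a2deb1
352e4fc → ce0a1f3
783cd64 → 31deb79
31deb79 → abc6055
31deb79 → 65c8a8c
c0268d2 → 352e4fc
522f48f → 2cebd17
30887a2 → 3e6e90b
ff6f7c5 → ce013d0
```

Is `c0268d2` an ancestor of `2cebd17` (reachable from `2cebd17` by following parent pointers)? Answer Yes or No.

Yes

Ancestors of 2cebd17 (commits reachable by following parents): {2639d2e, 2cebd17, 352e4fc, c0268d2, ce013d0, ce0a1f3, f10dbdc, ff6f7c5}.
c0268d2 is in that set, so it is an ancestor of 2cebd17.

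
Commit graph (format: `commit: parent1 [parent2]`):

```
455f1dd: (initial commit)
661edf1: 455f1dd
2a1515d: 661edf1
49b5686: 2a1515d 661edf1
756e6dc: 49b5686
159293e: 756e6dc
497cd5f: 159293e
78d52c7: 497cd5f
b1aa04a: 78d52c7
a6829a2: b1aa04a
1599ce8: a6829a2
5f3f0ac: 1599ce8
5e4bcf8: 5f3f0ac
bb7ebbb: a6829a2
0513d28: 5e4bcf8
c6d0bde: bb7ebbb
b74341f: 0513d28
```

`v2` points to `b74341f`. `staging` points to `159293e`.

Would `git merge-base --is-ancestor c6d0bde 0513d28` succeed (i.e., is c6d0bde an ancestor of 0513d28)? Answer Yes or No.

No

Ancestors of 0513d28: {0513d28, 159293e, 1599ce8, 2a1515d, 455f1dd, 497cd5f, 49b5686, 5e4bcf8, 5f3f0ac, 661edf1, 756e6dc, 78d52c7, a6829a2, b1aa04a}.
c6d0bde is not in that set, so it is not an ancestor of 0513d28.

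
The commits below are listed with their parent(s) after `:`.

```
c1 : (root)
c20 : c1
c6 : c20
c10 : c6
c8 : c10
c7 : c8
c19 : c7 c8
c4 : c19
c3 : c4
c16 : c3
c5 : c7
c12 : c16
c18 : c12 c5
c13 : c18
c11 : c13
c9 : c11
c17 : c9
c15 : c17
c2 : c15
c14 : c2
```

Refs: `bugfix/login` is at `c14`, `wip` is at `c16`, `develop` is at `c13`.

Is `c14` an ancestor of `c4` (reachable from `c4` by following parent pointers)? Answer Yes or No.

Ancestors of c4: {c1, c10, c19, c20, c4, c6, c7, c8}.
c14 is not in that set, so it is not an ancestor of c4.

No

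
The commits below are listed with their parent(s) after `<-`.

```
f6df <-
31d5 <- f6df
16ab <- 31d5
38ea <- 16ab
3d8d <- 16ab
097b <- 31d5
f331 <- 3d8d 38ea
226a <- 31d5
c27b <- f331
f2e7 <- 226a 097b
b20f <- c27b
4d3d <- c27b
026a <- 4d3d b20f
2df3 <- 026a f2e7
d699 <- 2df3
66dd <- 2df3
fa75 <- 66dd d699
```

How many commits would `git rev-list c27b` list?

7

Walking parent pointers from c27b: reachable set = {16ab, 31d5, 38ea, 3d8d, c27b, f331, f6df}.
That is 7 commits.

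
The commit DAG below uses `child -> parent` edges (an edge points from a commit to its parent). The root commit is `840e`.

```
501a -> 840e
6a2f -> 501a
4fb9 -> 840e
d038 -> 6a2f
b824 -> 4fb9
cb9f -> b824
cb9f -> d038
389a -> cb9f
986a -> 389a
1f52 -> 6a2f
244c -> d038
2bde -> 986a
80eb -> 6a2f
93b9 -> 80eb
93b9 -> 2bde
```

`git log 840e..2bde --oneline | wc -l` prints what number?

Reachable from 2bde: {2bde, 389a, 4fb9, 501a, 6a2f, 840e, 986a, b824, cb9f, d038}.
Reachable from 840e: {840e}.
In 2bde's history but not 840e's: {2bde, 389a, 4fb9, 501a, 6a2f, 986a, b824, cb9f, d038} — 9 commits.

9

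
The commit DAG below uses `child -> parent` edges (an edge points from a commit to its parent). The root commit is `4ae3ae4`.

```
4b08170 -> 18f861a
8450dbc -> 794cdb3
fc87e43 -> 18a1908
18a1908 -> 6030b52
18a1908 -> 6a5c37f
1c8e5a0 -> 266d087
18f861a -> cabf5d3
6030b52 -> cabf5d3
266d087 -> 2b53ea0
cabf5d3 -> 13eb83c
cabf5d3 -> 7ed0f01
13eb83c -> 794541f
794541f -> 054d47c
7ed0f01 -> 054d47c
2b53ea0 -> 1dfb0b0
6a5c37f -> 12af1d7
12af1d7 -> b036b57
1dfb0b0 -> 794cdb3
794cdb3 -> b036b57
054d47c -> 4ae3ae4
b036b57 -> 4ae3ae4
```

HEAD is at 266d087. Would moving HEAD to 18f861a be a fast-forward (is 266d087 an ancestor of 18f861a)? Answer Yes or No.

No

A fast-forward from 266d087 to 18f861a is possible iff 266d087 is an ancestor of 18f861a.
Ancestors of 18f861a: {054d47c, 13eb83c, 18f861a, 4ae3ae4, 794541f, 7ed0f01, cabf5d3}.
266d087 is not among them, so fast-forward is not possible.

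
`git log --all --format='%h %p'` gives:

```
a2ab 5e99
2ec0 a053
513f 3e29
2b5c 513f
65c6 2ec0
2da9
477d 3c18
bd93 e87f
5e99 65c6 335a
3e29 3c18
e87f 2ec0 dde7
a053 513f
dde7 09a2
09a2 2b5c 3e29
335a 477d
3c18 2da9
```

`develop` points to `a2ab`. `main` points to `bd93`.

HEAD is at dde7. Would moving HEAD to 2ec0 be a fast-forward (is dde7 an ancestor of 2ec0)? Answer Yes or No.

A fast-forward from dde7 to 2ec0 is possible iff dde7 is an ancestor of 2ec0.
Ancestors of 2ec0: {2da9, 2ec0, 3c18, 3e29, 513f, a053}.
dde7 is not among them, so fast-forward is not possible.

No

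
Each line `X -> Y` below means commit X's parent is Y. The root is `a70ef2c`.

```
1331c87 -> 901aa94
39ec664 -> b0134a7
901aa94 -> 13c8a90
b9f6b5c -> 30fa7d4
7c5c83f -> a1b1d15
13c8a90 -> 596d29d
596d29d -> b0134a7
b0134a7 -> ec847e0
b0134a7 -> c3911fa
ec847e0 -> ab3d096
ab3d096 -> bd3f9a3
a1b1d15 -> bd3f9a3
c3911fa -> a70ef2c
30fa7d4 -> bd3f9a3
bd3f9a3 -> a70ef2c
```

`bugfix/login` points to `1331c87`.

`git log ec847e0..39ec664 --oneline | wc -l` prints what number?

3

Reachable from 39ec664: {39ec664, a70ef2c, ab3d096, b0134a7, bd3f9a3, c3911fa, ec847e0}.
Reachable from ec847e0: {a70ef2c, ab3d096, bd3f9a3, ec847e0}.
In 39ec664's history but not ec847e0's: {39ec664, b0134a7, c3911fa} — 3 commits.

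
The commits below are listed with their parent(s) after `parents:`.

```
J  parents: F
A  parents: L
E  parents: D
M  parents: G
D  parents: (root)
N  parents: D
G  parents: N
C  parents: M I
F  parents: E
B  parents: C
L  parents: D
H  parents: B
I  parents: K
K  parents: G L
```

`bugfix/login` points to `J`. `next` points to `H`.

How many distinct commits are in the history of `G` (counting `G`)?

3

Walking parent pointers from G: reachable set = {D, G, N}.
That is 3 commits.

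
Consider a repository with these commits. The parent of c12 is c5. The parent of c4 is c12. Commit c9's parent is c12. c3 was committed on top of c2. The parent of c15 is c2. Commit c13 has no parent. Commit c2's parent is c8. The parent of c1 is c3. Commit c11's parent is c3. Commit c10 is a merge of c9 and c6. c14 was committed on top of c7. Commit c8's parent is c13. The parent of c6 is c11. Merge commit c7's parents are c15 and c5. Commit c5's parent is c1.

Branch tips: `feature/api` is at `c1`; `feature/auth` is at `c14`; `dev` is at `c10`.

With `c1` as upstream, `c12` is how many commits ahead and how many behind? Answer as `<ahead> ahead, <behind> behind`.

2 ahead, 0 behind

Reachable from c12: {c1, c12, c13, c2, c3, c5, c8}.
Reachable from c1: {c1, c13, c2, c3, c8}.
Only in c12's history (ahead): {c12, c5} — 2.
Only in c1's history (behind): {} — 0.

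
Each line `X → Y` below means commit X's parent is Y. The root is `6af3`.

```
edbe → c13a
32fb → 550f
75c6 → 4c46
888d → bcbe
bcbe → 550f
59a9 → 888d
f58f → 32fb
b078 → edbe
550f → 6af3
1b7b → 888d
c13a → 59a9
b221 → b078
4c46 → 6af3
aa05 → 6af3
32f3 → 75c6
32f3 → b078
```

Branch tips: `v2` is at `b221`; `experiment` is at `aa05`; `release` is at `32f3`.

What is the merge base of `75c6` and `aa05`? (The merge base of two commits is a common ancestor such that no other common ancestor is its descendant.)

Ancestors of 75c6: {4c46, 6af3, 75c6}.
Ancestors of aa05: {6af3, aa05}.
Common ancestors: {6af3}.
The only common ancestor is 6af3, so it is the merge base.

6af3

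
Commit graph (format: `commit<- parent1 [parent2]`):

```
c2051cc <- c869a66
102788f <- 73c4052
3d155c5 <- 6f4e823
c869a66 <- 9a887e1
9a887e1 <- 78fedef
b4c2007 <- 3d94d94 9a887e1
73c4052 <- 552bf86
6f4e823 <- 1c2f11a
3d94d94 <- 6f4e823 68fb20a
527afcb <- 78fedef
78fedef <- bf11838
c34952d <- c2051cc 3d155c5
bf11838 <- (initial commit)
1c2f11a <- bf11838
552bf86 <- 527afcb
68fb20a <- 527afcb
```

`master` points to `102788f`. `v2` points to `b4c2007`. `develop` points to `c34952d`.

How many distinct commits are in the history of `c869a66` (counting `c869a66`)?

4

Walking parent pointers from c869a66: reachable set = {78fedef, 9a887e1, bf11838, c869a66}.
That is 4 commits.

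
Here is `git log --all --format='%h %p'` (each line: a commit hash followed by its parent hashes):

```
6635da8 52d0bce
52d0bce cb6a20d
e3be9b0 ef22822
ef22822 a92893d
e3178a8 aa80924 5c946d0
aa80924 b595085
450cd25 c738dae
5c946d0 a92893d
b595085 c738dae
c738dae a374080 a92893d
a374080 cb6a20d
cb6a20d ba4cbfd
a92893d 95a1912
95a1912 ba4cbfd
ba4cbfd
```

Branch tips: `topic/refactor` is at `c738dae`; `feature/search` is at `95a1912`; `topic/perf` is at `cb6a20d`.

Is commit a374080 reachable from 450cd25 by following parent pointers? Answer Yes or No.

Yes

Ancestors of 450cd25 (commits reachable by following parents): {450cd25, 95a1912, a374080, a92893d, ba4cbfd, c738dae, cb6a20d}.
a374080 is in that set, so it is an ancestor of 450cd25.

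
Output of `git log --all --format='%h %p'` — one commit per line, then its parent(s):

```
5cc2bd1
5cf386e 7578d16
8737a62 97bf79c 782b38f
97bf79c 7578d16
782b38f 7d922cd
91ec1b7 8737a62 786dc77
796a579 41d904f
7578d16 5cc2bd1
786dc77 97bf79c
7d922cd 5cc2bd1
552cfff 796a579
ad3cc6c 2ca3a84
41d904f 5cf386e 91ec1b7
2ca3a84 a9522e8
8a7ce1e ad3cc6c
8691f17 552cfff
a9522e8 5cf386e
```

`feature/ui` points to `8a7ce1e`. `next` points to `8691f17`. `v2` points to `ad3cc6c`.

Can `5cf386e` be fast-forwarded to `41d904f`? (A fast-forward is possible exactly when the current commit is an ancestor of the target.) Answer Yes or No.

A fast-forward from 5cf386e to 41d904f is possible iff 5cf386e is an ancestor of 41d904f.
Ancestors of 41d904f: {41d904f, 5cc2bd1, 5cf386e, 7578d16, 782b38f, 786dc77, 7d922cd, 8737a62, 91ec1b7, 97bf79c}.
5cf386e is among them, so fast-forward is possible.

Yes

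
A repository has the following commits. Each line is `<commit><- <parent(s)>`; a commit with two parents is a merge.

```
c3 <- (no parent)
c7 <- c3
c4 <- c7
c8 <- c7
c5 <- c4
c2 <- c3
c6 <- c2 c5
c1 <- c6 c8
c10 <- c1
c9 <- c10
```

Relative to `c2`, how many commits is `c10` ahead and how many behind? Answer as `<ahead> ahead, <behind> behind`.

7 ahead, 0 behind

Reachable from c10: {c1, c10, c2, c3, c4, c5, c6, c7, c8}.
Reachable from c2: {c2, c3}.
Only in c10's history (ahead): {c1, c10, c4, c5, c6, c7, c8} — 7.
Only in c2's history (behind): {} — 0.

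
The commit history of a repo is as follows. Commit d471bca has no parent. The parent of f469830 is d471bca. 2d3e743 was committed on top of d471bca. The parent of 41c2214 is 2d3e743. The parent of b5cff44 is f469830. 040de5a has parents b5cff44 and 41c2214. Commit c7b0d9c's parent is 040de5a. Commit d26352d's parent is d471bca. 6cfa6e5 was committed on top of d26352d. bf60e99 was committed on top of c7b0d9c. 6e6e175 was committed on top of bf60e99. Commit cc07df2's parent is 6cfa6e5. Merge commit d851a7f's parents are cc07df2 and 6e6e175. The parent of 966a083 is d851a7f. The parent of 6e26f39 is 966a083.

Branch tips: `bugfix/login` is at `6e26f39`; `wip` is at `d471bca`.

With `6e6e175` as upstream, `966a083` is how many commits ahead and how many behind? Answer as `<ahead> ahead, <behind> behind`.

Reachable from 966a083: {040de5a, 2d3e743, 41c2214, 6cfa6e5, 6e6e175, 966a083, b5cff44, bf60e99, c7b0d9c, cc07df2, d26352d, d471bca, d851a7f, f469830}.
Reachable from 6e6e175: {040de5a, 2d3e743, 41c2214, 6e6e175, b5cff44, bf60e99, c7b0d9c, d471bca, f469830}.
Only in 966a083's history (ahead): {6cfa6e5, 966a083, cc07df2, d26352d, d851a7f} — 5.
Only in 6e6e175's history (behind): {} — 0.

5 ahead, 0 behind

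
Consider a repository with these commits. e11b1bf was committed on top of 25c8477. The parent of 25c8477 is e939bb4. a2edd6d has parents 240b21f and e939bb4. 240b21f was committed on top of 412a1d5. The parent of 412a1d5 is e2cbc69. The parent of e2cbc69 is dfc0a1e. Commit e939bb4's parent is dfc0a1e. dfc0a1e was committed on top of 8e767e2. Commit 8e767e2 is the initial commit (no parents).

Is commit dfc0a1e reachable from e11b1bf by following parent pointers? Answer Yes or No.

Ancestors of e11b1bf (commits reachable by following parents): {25c8477, 8e767e2, dfc0a1e, e11b1bf, e939bb4}.
dfc0a1e is in that set, so it is an ancestor of e11b1bf.

Yes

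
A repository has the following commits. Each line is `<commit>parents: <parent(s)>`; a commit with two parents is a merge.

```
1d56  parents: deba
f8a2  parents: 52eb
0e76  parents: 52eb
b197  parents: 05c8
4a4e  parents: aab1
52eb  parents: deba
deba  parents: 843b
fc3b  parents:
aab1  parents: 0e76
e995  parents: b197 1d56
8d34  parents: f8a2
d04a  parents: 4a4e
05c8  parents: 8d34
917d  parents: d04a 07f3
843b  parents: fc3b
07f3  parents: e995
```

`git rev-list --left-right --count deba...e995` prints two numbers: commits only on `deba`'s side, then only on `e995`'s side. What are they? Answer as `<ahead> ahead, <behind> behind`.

0 ahead, 7 behind

Reachable from deba: {843b, deba, fc3b}.
Reachable from e995: {05c8, 1d56, 52eb, 843b, 8d34, b197, deba, e995, f8a2, fc3b}.
Only in deba's history (ahead): {} — 0.
Only in e995's history (behind): {05c8, 1d56, 52eb, 8d34, b197, e995, f8a2} — 7.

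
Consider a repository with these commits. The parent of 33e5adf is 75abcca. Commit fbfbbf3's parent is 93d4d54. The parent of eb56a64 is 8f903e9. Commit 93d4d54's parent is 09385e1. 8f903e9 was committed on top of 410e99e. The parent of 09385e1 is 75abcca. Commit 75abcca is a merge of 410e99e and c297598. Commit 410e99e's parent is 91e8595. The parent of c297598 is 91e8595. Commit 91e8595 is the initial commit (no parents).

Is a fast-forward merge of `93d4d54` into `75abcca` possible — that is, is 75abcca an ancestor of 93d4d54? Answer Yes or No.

Yes

A fast-forward from 75abcca to 93d4d54 is possible iff 75abcca is an ancestor of 93d4d54.
Ancestors of 93d4d54: {09385e1, 410e99e, 75abcca, 91e8595, 93d4d54, c297598}.
75abcca is among them, so fast-forward is possible.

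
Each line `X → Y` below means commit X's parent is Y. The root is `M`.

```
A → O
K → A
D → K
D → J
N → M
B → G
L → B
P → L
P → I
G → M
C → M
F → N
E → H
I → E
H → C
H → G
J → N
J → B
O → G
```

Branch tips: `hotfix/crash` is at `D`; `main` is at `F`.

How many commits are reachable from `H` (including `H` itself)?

Walking parent pointers from H: reachable set = {C, G, H, M}.
That is 4 commits.

4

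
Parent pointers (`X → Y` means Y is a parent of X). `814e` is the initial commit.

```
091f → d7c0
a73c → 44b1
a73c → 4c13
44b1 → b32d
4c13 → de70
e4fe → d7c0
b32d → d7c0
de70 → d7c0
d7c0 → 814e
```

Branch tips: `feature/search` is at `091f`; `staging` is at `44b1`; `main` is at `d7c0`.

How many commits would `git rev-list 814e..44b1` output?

Reachable from 44b1: {44b1, 814e, b32d, d7c0}.
Reachable from 814e: {814e}.
In 44b1's history but not 814e's: {44b1, b32d, d7c0} — 3 commits.

3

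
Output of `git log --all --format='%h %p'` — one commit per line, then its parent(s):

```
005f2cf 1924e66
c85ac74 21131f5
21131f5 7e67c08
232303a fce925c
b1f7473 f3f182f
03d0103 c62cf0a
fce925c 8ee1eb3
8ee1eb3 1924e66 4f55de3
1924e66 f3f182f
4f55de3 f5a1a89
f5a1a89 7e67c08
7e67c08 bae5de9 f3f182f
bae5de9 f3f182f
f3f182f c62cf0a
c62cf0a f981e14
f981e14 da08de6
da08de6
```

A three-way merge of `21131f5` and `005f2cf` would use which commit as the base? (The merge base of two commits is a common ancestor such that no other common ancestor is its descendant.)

Ancestors of 21131f5: {21131f5, 7e67c08, bae5de9, c62cf0a, da08de6, f3f182f, f981e14}.
Ancestors of 005f2cf: {005f2cf, 1924e66, c62cf0a, da08de6, f3f182f, f981e14}.
Common ancestors: {c62cf0a, da08de6, f3f182f, f981e14}.
Among these, f3f182f is not an ancestor of any other common ancestor — it is the merge base.

f3f182f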